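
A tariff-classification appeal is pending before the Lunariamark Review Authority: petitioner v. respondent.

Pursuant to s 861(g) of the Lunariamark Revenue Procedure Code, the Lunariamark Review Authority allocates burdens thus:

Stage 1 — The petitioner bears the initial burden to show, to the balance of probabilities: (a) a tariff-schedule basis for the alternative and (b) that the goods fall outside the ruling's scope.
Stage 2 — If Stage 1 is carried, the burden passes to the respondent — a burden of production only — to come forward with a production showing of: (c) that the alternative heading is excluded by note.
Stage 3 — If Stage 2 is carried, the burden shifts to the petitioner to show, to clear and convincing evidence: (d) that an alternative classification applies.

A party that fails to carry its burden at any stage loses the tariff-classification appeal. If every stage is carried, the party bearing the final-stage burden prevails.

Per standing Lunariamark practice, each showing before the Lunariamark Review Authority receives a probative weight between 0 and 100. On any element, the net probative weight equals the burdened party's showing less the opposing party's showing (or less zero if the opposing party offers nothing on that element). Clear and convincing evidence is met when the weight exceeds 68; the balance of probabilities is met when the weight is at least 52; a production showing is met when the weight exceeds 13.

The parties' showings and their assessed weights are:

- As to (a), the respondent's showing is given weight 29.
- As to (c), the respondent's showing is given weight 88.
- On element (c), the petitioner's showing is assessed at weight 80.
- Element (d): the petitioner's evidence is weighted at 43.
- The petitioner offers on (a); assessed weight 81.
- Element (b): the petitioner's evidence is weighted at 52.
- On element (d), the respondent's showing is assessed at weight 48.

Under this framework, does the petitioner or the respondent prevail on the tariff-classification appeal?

petitioner

Stage 1 — burden on petitioner; standard: the balance of probabilities (weight is at least 52).
    (a): 81 − 29 = 52 ≥ 52 [met]
    (b): 52 ≥ 52 [met]
  All elements met. The burden passes to the respondent.
Stage 2 — burden on respondent; standard: a production showing (weight exceeds 13).
    (c): 88 − 80 = 8 ≤ 13 [not met]
  Not every element is met, so the respondent fails to carry Stage 2.
So the petitioner prevails.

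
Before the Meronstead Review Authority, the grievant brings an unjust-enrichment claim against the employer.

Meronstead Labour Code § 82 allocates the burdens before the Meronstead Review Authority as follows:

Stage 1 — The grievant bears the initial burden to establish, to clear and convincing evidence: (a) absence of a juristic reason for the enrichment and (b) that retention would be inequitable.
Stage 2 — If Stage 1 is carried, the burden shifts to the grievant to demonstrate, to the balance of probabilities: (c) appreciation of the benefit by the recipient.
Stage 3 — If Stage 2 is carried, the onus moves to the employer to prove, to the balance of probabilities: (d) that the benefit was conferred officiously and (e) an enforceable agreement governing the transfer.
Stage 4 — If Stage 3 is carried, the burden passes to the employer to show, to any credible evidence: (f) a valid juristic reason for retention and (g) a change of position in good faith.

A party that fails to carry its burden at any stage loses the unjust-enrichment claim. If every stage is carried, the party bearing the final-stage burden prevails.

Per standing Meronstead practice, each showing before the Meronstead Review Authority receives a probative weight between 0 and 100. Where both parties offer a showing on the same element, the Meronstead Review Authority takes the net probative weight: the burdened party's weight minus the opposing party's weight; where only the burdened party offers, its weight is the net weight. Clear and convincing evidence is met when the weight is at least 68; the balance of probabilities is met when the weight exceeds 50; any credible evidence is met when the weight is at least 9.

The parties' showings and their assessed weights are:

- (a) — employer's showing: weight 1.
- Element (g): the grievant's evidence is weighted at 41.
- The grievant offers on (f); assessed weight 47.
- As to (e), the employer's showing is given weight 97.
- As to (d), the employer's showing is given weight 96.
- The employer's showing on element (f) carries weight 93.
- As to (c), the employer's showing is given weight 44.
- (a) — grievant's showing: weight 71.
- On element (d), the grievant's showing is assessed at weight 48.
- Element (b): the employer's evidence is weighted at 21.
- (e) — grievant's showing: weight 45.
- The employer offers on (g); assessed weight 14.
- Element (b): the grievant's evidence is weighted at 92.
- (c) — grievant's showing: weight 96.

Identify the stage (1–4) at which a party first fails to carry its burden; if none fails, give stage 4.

Stage 1 (grievant, clear and convincing evidence, weight is at least 68): (a) net 71−1=70 ≥ 68 — meets; (b) net 92−21=71 ≥ 68 — meets.
  Stage 1 carried; the burden remains with the grievant.
Stage 2 (grievant, the balance of probabilities, weight exceeds 50): (c) net 96−44=52 > 50 — meets.
  All elements met. The burden passes to the employer.
Stage 3 (employer, the balance of probabilities, weight exceeds 50): (d) net 96−48=48 ≤ 50 — fails; (e) net 97−45=52 > 50 — meets.
  The employer does not carry Stage 3.
So the grievant prevails.

stage 3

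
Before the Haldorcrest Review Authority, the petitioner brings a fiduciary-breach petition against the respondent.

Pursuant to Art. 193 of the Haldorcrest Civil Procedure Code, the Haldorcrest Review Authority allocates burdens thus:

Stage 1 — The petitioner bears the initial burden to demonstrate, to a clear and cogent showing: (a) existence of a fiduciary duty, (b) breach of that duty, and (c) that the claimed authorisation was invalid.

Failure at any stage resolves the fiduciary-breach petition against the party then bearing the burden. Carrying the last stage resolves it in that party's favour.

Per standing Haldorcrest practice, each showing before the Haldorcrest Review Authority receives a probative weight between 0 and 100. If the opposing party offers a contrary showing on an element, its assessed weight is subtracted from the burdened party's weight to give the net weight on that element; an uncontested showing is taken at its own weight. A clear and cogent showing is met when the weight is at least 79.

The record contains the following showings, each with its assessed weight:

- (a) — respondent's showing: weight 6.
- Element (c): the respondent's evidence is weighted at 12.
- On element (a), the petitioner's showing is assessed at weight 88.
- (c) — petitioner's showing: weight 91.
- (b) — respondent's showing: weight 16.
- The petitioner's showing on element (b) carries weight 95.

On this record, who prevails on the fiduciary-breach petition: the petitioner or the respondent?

Stage 1 — burden on petitioner; standard: a clear and cogent showing (weight is at least 79).
    (a): 88 − 6 = 82 ≥ 79 [met]
    (b): 95 − 16 = 79 ≥ 79 [met]
    (c): 91 − 12 = 79 ≥ 79 [met]
  The petitioner carries the last stage.
With every stage satisfied, the petitioner prevails.

petitioner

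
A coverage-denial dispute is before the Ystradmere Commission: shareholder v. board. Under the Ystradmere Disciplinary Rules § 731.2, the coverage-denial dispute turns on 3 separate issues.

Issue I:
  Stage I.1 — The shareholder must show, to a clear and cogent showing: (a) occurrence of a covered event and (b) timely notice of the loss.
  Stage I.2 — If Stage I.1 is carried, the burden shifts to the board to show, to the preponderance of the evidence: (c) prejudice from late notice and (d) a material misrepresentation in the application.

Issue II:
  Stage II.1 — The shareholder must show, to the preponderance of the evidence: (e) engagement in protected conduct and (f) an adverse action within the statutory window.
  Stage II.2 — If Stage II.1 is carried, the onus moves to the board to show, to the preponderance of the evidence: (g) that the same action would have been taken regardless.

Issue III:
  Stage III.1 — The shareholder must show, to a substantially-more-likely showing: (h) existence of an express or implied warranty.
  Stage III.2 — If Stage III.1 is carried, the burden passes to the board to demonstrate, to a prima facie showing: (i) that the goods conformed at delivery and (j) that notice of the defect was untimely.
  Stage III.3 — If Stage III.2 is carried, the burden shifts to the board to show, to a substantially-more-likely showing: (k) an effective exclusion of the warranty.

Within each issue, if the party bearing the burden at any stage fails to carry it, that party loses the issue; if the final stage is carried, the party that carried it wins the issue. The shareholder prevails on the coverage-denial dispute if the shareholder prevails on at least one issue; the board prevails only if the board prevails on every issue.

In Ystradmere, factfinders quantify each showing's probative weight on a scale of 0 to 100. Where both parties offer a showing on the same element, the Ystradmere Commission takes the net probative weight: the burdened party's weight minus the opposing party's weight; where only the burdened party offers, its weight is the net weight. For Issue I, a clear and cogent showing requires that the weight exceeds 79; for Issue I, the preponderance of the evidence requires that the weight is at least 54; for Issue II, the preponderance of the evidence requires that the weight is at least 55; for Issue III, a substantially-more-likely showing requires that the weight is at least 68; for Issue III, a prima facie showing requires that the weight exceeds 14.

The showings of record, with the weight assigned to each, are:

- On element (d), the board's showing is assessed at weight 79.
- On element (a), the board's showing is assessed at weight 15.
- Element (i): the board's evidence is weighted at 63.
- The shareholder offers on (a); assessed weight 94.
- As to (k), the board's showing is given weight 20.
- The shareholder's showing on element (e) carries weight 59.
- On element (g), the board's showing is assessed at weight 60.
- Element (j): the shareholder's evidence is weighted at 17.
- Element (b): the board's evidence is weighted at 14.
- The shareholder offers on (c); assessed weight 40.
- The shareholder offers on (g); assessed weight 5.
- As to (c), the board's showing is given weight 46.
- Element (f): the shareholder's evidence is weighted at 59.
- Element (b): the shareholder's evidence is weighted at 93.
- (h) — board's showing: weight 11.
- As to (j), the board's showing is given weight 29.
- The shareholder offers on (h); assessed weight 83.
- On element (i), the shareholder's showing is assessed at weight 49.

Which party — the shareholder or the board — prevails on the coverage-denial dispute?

— Issue I —
Stage I.1 — burden on shareholder; standard: a clear and cogent showing (weight exceeds 79).
    (a): 94 − 15 = 79 ≤ 79 [not met]
    (b): 93 − 14 = 79 ≤ 79 [not met]
  The shareholder does not carry Stage I.1.
So the board prevails on this issue.
— Issue II —
Stage II.1 — burden on shareholder; standard: the preponderance of the evidence (weight is at least 55).
    (e): 59 ≥ 55 [met]
    (f): 59 ≥ 55 [met]
  All elements met. The burden passes to the board.
Stage II.2 — burden on board; standard: the preponderance of the evidence (weight is at least 55).
    (g): 60 − 5 = 55 ≥ 55 [met]
  All elements met at the final stage.
With every stage satisfied, the board prevails on this issue.
— Issue III —
Stage III.1 (shareholder, a substantially-more-likely showing, weight is at least 68): (h) net 83−11=72 ≥ 68 — meets.
  All elements met. The burden passes to the board.
Stage III.2 (board, a prima facie showing, weight exceeds 14): (i) net 63−49=14 ≤ 14 — fails; (j) net 29−17=12 ≤ 14 — fails.
  The board does not carry Stage III.2.
So the shareholder prevails on this issue.
Per-issue: Issue I → board; Issue II → board; Issue III → shareholder. The shareholder must prevail on at least one issue; overall, the shareholder prevails.

shareholder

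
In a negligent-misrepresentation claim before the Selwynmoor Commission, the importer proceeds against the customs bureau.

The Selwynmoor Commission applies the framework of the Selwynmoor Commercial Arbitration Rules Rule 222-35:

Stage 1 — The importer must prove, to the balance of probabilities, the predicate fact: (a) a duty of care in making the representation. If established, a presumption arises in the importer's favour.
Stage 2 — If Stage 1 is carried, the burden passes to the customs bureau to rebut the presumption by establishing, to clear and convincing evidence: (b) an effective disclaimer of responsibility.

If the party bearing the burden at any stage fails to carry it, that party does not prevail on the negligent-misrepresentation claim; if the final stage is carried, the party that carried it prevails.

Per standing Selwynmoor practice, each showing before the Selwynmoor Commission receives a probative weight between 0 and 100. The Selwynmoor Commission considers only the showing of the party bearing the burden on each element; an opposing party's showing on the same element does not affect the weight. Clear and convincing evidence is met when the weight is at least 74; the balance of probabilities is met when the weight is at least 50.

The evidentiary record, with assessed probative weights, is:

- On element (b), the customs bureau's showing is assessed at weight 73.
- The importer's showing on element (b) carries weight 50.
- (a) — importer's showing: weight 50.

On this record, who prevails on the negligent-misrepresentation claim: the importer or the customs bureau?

importer

At Stage 1 the importer must meet the balance of probabilities (weight is at least 50): on (a) the weight is 50, which does reach 50, so (a) meets the standard.
  The importer carries Stage 1; the customs bureau now bears the burden.
At Stage 2 the customs bureau must meet clear and convincing evidence (weight is at least 74): on (b) the weight is 73 (the importer's 50 is given no effect), < 74, so (b) does not meet the standard.
  Stage 2 not carried; the customs bureau fails its burden.
The importer prevails.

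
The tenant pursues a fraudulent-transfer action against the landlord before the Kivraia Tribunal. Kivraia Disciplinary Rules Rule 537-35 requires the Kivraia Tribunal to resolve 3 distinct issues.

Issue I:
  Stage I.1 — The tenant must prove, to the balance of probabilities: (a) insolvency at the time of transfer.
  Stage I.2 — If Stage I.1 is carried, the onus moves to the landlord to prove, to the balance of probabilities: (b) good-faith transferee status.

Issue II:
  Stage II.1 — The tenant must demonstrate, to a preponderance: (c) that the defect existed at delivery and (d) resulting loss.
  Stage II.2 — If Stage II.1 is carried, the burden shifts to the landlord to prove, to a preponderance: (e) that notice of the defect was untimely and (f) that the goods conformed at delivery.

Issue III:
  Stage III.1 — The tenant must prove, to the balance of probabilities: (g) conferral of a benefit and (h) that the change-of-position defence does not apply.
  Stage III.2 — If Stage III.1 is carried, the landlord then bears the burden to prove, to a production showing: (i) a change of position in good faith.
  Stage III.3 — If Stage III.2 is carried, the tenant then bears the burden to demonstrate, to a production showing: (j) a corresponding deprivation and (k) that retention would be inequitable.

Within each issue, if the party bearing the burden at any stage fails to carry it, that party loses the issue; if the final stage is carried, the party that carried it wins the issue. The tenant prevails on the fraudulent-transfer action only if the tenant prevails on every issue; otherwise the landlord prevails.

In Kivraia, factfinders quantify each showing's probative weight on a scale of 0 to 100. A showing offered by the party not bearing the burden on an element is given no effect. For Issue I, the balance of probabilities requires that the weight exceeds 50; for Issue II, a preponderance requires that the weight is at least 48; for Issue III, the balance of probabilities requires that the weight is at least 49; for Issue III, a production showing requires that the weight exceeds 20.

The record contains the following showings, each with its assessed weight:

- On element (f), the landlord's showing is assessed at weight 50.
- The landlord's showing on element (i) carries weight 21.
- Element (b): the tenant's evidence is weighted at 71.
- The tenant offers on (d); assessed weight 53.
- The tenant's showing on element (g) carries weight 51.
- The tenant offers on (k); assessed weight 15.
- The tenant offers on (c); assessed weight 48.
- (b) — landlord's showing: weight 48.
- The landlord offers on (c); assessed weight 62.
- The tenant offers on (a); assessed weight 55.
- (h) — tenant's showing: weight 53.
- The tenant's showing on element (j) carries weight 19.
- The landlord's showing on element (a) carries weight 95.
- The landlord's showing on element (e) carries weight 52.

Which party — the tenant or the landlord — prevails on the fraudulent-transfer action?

— Issue I —
Stage I.1 — burden on tenant; standard: the balance of probabilities (weight exceeds 50).
    (a): 55 (landlord's 95 disregarded) > 50 [met]
  All elements met. The burden passes to the landlord.
Stage I.2 — burden on landlord; standard: the balance of probabilities (weight exceeds 50).
    (b): 48 (tenant's 71 disregarded) ≤ 50 [not met]
  Not every element is met, so the landlord fails to carry Stage I.2.
The analysis ends at Stage I.2; the tenant prevails on this issue.
— Issue II —
At Stage II.1 the tenant must meet a preponderance (weight is at least 48): on (c) the weight is 48 (the landlord's 62 is given no effect), which does reach 48, so (c) meets the standard; on (d) the weight is 53, ≥ 48, so (d) meets the standard.
  The tenant carries Stage II.1; the landlord now bears the burden.
At Stage II.2 the landlord must meet a preponderance (weight is at least 48): on (e) the weight is 52, which does reach 48, so (e) meets the standard; on (f) the weight is 50, ≥ 48, so (f) meets the standard.
  Stage II.2 carried; the final stage is satisfied.
Every stage carried; the landlord prevails on this issue.
— Issue III —
Stage III.1 (tenant, the balance of probabilities, weight is at least 49): (g) 51 ≥ 49 — meets; (h) 53 ≥ 49 — meets.
  All elements met. The burden passes to the landlord.
Stage III.2 (landlord, a production showing, weight exceeds 20): (i) 21 > 20 — meets.
  The landlord carries Stage III.2; the tenant now bears the burden.
Stage III.3 (tenant, a production showing, weight exceeds 20): (j) 19 ≤ 20 — fails; (k) 15 ≤ 20 — fails.
  Stage III.3 not carried; the tenant fails its burden.
The analysis ends at Stage III.3; the landlord prevails on this issue.
Per-issue: Issue I → tenant; Issue II → landlord; Issue III → landlord. The tenant must prevail on every issue; overall, the landlord prevails.

landlord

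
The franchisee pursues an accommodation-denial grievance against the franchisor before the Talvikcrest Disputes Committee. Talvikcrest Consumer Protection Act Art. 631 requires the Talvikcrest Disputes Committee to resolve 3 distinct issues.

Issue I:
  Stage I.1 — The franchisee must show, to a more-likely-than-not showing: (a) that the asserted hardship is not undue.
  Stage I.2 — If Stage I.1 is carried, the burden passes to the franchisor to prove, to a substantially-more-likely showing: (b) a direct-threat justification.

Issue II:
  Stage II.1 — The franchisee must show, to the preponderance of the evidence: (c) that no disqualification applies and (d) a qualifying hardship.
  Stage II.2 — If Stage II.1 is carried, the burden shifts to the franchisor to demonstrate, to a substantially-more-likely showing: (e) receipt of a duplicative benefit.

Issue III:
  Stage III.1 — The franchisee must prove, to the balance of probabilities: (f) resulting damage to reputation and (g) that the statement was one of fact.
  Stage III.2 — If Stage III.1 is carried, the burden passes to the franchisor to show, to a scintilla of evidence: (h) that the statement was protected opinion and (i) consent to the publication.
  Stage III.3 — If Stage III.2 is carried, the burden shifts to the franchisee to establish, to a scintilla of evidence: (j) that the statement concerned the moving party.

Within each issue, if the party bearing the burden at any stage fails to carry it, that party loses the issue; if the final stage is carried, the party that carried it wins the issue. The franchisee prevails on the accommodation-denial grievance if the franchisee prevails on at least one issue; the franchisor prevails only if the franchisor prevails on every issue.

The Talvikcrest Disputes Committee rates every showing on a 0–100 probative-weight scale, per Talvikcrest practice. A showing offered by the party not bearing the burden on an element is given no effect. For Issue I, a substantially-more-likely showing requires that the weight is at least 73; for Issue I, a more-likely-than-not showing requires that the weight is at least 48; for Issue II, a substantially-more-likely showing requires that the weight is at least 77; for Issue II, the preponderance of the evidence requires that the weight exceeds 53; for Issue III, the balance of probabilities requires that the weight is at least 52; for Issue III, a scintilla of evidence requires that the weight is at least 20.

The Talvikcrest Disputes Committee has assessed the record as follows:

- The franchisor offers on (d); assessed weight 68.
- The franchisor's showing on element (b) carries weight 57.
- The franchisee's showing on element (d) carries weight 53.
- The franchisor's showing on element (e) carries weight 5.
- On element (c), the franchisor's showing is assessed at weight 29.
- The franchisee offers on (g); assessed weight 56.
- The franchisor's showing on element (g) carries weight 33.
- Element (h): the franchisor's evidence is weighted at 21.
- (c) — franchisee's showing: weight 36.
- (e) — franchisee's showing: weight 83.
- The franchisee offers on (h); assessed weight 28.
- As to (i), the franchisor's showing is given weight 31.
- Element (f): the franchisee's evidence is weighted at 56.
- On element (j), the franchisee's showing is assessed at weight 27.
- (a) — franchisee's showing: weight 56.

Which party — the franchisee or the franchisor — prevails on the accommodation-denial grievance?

— Issue I —
Stage I.1 (franchisee, a more-likely-than-not showing, weight is at least 48): (a) 56 ≥ 48 — meets.
  Stage I.1 carried; the burden shifts to the franchisor.
Stage I.2 (franchisor, a substantially-more-likely showing, weight is at least 73): (b) 57 < 73 — fails.
  Stage I.2 not carried; the franchisor fails its burden.
So the franchisee prevails on this issue.
— Issue II —
At Stage II.1 the franchisee must meet the preponderance of the evidence (weight exceeds 53): on (c) the weight is 36 (the franchisor's 29 is given no effect), which does not exceed 53, so (c) does not meet the standard; on (d) the weight is 53 (the franchisor's 68 is given no effect), which does not exceed 53, so (d) does not meet the standard.
  Stage II.1 not carried; the franchisee fails its burden.
The franchisor prevails on this issue.
— Issue III —
At Stage III.1 the franchisee must meet the balance of probabilities (weight is at least 52): on (f) the weight is 56, which does reach 52, so (f) meets the standard; on (g) the weight is 56 (the franchisor's 33 is given no effect), which does reach 52, so (g) meets the standard.
  The franchisee carries Stage III.1; the franchisor now bears the burden.
At Stage III.2 the franchisor must meet a scintilla of evidence (weight is at least 20): on (h) the weight is 21 (the franchisee's 28 is given no effect), ≥ 20, so (h) meets the standard; on (i) the weight is 31, ≥ 20, so (i) meets the standard.
  The franchisor carries Stage III.2; the franchisee now bears the burden.
At Stage III.3 the franchisee must meet a scintilla of evidence (weight is at least 20): on (j) the weight is 27, ≥ 20, so (j) meets the standard.
  The franchisee carries the last stage.
Every stage carried; the franchisee prevails on this issue.
Per-issue: Issue I → franchisee; Issue II → franchisor; Issue III → franchisee. The franchisee must prevail on at least one issue; overall, the franchisee prevails.

franchisee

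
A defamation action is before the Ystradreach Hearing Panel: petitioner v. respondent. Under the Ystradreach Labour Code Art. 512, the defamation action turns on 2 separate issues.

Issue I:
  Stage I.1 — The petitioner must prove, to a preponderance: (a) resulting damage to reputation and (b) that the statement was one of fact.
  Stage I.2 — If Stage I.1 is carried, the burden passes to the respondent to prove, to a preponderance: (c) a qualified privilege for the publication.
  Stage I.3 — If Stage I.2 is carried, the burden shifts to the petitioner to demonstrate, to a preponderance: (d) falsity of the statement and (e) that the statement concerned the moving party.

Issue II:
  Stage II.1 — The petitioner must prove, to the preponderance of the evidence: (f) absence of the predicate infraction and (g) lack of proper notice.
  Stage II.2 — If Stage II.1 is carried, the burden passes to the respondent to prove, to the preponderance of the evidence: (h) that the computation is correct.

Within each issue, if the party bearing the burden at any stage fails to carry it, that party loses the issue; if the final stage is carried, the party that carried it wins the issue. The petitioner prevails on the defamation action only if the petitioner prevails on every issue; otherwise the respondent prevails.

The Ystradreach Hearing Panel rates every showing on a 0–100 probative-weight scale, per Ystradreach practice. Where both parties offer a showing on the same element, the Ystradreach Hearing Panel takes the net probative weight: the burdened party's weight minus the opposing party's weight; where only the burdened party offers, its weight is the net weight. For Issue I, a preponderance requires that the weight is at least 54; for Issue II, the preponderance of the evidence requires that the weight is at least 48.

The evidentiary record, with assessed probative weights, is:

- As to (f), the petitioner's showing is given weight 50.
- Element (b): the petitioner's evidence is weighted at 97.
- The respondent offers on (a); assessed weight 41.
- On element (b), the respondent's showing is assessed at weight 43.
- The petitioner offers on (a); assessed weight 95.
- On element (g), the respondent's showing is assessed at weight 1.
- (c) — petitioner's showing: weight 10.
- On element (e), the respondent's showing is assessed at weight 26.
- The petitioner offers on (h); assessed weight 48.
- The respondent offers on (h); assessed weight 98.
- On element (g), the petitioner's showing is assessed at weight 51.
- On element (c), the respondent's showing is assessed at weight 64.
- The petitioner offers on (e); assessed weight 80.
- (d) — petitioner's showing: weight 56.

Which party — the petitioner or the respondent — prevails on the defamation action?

respondent

— Issue I —
At Stage I.1 the petitioner must meet a preponderance (weight is at least 54): on (a) the weight is 95 less the opposing 41 gives net 54, which does reach 54, so (a) meets the standard; on (b) the weight is 97 less the opposing 43 gives net 54, which does reach 54, so (b) meets the standard.
  All elements met. The burden passes to the respondent.
At Stage I.2 the respondent must meet a preponderance (weight is at least 54): on (c) the weight is 64 less the opposing 10 gives net 54, ≥ 54, so (c) meets the standard.
  All elements met. The burden passes to the petitioner.
At Stage I.3 the petitioner must meet a preponderance (weight is at least 54): on (d) the weight is 56, which does reach 54, so (d) meets the standard; on (e) the weight is 80 less the opposing 26 gives net 54, ≥ 54, so (e) meets the standard.
  The petitioner carries the last stage.
All stages carried — the petitioner prevails on this issue.
— Issue II —
Stage II.1 (petitioner, the preponderance of the evidence, weight is at least 48): (f) 50 ≥ 48 — meets; (g) net 51−1=50 ≥ 48 — meets.
  The petitioner carries Stage II.1; the respondent now bears the burden.
Stage II.2 (respondent, the preponderance of the evidence, weight is at least 48): (h) net 98−48=50 ≥ 48 — meets.
  All elements met at the final stage.
All stages carried — the respondent prevails on this issue.
Per-issue: Issue I → petitioner; Issue II → respondent. The petitioner must prevail on every issue; overall, the respondent prevails.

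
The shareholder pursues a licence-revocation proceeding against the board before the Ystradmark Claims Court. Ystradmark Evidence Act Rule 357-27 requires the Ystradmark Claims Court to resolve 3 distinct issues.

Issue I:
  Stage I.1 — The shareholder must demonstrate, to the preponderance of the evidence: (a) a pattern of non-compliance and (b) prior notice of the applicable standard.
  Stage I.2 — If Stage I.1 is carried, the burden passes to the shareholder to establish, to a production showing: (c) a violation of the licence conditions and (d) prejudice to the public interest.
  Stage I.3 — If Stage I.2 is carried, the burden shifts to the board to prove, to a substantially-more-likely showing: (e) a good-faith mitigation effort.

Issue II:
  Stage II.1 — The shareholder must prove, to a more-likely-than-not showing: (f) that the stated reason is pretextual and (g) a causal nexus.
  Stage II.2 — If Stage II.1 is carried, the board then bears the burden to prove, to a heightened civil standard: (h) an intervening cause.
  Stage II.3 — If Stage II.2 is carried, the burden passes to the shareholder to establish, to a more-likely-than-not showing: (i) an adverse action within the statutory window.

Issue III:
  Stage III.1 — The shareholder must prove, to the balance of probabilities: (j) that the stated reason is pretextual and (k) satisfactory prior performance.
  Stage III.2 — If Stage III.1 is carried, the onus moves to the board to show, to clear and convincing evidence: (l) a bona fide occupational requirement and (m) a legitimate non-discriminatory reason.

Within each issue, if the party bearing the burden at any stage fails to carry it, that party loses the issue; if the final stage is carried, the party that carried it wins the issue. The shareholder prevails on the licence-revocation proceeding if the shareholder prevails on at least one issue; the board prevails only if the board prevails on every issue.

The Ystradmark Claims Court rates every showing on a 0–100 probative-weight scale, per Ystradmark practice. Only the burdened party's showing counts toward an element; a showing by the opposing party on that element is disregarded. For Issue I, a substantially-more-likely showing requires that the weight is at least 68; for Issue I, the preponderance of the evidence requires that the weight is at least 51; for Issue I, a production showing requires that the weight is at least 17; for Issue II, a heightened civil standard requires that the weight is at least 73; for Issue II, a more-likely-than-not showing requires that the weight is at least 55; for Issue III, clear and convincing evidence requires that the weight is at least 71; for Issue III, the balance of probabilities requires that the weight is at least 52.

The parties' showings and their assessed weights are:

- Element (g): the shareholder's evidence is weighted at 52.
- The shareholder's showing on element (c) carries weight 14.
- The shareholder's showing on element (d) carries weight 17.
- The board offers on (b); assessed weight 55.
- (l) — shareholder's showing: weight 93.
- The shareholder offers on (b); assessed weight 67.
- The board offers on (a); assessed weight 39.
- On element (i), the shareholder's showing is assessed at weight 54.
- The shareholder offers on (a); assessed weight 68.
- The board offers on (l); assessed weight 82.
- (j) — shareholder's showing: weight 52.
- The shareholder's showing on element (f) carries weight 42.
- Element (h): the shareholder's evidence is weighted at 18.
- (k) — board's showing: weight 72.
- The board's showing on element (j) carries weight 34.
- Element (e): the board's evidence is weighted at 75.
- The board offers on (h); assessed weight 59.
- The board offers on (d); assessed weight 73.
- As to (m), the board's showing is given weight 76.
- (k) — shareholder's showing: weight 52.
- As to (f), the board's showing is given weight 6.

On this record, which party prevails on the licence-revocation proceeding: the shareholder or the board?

— Issue I —
Stage I.1 — burden on shareholder; standard: the preponderance of the evidence (weight is at least 51).
    (a): 68 (board's 39 disregarded) ≥ 51 [met]
    (b): 67 (board's 55 disregarded) ≥ 51 [met]
  Stage I.1 is satisfied; the shareholder continues to bear the burden.
Stage I.2 — burden on shareholder; standard: a production showing (weight is at least 17).
    (c): 14 < 17 [not met]
    (d): 17 (board's 73 disregarded) ≥ 17 [met]
  The shareholder does not carry Stage I.2.
The analysis ends at Stage I.2; the board prevails on this issue.
— Issue II —
Stage II.1 — burden on shareholder; standard: a more-likely-than-not showing (weight is at least 55).
    (f): 42 (board's 6 disregarded) < 55 [not met]
    (g): 52 < 55 [not met]
  Not every element is met, so the shareholder fails to carry Stage II.1.
The analysis ends at Stage II.1; the board prevails on this issue.
— Issue III —
Stage III.1 (shareholder, the balance of probabilities, weight is at least 52): (j) 52 (board's 34 disregarded) ≥ 52 — meets; (k) 52 (board's 72 disregarded) ≥ 52 — meets.
  Stage III.1 carried; the burden shifts to the board.
Stage III.2 (board, clear and convincing evidence, weight is at least 71): (l) 82 (shareholder's 93 disregarded) ≥ 71 — meets; (m) 76 ≥ 71 — meets.
  The board carries the last stage.
Every stage carried; the board prevails on this issue.
Per-issue: Issue I → board; Issue II → board; Issue III → board. The shareholder must prevail on at least one issue; overall, the board prevails.

board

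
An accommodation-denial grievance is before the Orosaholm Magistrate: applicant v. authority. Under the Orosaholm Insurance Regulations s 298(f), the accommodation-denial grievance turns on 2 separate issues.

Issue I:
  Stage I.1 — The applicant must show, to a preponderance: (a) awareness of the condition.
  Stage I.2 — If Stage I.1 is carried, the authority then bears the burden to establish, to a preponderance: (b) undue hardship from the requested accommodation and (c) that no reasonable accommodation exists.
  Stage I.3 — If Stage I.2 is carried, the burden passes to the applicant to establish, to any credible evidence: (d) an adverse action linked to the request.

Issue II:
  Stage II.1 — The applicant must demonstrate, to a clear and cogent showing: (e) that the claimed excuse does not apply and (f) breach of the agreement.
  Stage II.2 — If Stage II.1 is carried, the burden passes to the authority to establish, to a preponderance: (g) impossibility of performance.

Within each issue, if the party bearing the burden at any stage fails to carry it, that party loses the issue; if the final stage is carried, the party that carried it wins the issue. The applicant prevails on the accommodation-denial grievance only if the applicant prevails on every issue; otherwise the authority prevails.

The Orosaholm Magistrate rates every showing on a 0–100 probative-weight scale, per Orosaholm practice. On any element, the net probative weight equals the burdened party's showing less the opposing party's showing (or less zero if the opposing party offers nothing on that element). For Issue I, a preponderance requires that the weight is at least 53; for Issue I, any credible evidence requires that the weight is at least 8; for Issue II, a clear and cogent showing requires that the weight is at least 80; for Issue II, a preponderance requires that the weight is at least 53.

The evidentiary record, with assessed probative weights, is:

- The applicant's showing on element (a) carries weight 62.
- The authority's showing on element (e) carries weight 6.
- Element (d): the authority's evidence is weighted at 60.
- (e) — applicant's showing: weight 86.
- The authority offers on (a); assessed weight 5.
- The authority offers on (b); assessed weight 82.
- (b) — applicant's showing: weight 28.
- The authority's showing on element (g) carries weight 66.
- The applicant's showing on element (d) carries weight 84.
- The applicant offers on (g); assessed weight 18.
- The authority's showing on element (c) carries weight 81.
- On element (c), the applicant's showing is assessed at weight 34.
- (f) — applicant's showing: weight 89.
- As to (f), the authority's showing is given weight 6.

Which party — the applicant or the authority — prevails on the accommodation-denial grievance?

applicant

— Issue I —
Stage I.1 — burden on applicant; standard: a preponderance (weight is at least 53).
    (a): 62 − 5 = 57 ≥ 53 [met]
  Stage I.1 carried; the burden shifts to the authority.
Stage I.2 — burden on authority; standard: a preponderance (weight is at least 53).
    (b): 82 − 28 = 54 ≥ 53 [met]
    (c): 81 − 34 = 47 < 53 [not met]
  Stage I.2 not carried; the authority fails its burden.
The analysis ends at Stage I.2; the applicant prevails on this issue.
— Issue II —
Stage II.1 (applicant, a clear and cogent showing, weight is at least 80): (e) net 86−6=80 ≥ 80 — meets; (f) net 89−6=83 ≥ 80 — meets.
  All elements met. The burden passes to the authority.
Stage II.2 (authority, a preponderance, weight is at least 53): (g) net 66−18=48 < 53 — fails.
  The authority does not carry Stage II.2.
So the applicant prevails on this issue.
Per-issue: Issue I → applicant; Issue II → applicant. The applicant must prevail on every issue; overall, the applicant prevails.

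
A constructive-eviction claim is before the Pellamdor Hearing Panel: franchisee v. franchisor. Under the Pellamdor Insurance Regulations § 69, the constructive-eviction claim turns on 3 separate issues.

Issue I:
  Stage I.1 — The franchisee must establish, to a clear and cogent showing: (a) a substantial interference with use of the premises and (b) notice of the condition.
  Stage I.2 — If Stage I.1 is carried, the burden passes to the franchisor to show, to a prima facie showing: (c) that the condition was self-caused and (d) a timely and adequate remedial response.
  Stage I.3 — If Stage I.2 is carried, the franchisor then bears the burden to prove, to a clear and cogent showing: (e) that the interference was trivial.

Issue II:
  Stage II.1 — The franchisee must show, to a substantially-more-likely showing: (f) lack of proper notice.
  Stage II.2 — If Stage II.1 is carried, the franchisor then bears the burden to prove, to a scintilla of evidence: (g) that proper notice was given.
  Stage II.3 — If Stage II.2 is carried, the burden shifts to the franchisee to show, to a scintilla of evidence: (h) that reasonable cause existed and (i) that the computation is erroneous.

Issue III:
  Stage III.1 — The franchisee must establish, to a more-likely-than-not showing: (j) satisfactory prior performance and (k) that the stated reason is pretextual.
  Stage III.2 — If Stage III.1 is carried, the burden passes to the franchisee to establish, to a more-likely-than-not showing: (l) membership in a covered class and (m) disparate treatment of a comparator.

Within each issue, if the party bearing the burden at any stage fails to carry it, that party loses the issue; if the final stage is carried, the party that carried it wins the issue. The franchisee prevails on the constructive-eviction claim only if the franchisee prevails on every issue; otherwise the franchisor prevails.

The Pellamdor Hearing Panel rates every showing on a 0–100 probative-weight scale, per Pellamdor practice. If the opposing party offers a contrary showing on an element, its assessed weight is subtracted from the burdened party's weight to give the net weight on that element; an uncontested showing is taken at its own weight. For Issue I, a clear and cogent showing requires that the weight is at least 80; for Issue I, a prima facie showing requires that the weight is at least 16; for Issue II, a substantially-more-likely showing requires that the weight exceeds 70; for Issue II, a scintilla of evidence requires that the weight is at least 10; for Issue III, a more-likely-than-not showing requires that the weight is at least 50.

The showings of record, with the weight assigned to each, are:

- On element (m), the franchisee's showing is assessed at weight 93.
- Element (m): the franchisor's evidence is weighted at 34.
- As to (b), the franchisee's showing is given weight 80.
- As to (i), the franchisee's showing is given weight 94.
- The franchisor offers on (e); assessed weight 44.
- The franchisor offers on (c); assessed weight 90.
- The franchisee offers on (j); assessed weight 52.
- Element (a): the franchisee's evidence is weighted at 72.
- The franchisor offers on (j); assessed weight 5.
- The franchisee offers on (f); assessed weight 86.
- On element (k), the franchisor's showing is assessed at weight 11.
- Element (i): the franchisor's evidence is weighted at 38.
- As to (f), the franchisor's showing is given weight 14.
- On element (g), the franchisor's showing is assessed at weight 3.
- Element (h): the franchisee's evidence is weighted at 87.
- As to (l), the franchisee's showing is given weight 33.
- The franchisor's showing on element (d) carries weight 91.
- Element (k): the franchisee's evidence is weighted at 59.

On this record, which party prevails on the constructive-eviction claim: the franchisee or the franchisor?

franchisor

— Issue I —
At Stage I.1 the franchisee must meet a clear and cogent showing (weight is at least 80): on (a) the weight is 72, < 80, so (a) does not meet the standard; on (b) the weight is 80, which does reach 80, so (b) meets the standard.
  Not every element is met, so the franchisee fails to carry Stage I.1.
The analysis ends at Stage I.1; the franchisor prevails on this issue.
— Issue II —
Stage II.1 (franchisee, a substantially-more-likely showing, weight exceeds 70): (f) net 86−14=72 > 70 — meets.
  All elements met. The burden passes to the franchisor.
Stage II.2 (franchisor, a scintilla of evidence, weight is at least 10): (g) 3 < 10 — fails.
  The franchisor does not carry Stage II.2.
So the franchisee prevails on this issue.
— Issue III —
Stage III.1 — burden on franchisee; standard: a more-likely-than-not showing (weight is at least 50).
    (j): 52 − 5 = 47 < 50 [not met]
    (k): 59 − 11 = 48 < 50 [not met]
  The franchisee does not carry Stage III.1.
The franchisor prevails on this issue.
Per-issue: Issue I → franchisor; Issue II → franchisee; Issue III → franchisor. The franchisee must prevail on every issue; overall, the franchisor prevails.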